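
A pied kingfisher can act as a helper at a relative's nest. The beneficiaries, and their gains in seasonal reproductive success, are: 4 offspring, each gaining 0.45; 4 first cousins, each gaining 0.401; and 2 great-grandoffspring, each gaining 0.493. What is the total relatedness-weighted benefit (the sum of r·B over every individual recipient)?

r to an offspring = 1/2 (one parent–offspring link: r = (1/2)^1 = 1/2).
r to a first cousin = 1/8 (first cousins share one grandparent pair — two paths of length 4: r = 2·(1/2)^4 = 1/8).
r to a great-grandoffspring = 0.125 (three parent–offspring links: r = (1/2)^3 = 1/8).
Summing one r·B term per recipient: 4·0.5·0.45 + 4·0.125·0.401 + 2·0.125·0.493 = 1.22375.

1.22375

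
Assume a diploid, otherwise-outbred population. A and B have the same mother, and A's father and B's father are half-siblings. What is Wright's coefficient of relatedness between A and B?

Wright's path rule: contributions from independent ancestry routes add.
A and B are related in two ways: half-sibs through their shared mother (r = 1/4) and half first cousins through their fathers (r = 1/16).
r = 1/4 + 1/16 = 5/16 = 0.3125.

0.3125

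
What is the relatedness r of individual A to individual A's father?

Each parent–offspring link contributes a factor of 1/2, and independent paths through distinct common ancestors add.
One parent–offspring link: r = (1/2)^1 = 1/2.

0.5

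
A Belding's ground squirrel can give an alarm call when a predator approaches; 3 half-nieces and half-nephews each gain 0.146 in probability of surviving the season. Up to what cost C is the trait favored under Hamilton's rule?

0.05475

r to a half-niece or half-nephew = 1/8 (half-aunt/uncle↔niece/nephew: one path of length 3: r = (1/2)^3 = 1/8).
Hamilton's rule: n·r·B > C, so the trait is favored while C < n·r·B = 3·0.125·0.146 = 0.05475.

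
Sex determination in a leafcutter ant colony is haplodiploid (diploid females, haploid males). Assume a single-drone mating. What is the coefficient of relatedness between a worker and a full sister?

Haplodiploid full sisters inherit their father's entire haploid genome identically (contributing 1/2) and on average half of their mother's contribution (1/2 · 1/2 = 1/4); r = 1/2 + 1/4 = 3/4.

0.75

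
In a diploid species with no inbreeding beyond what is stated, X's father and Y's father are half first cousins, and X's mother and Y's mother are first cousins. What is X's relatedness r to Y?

0.046875

Relatedness sums over independent paths through distinct common ancestors.
X and Y are related in two ways: half second cousins through their fathers (r = 1/64) and second cousins through their mothers (r = 1/32).
r = 1/64 + 1/32 = 3/64 = 0.046875.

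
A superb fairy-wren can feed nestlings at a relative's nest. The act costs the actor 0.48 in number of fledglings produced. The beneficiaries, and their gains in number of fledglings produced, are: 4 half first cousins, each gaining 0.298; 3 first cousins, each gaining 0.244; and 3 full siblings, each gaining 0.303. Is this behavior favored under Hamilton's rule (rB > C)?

Hamilton's rule: the trait is favored when the sum of r·B over every recipient exceeds the actor's cost C.
r to a half first cousin = 1/16 (half first cousins share one grandparent — one path of length 4: r = (1/2)^4 = 1/16).
r to a first cousin = 1/8 (first cousins share one grandparent pair — two paths of length 4: r = 2·(1/2)^4 = 1/8).
r to a full sibling = 1/2 (full sibs share both parents — two paths of length 2: r = 2·(1/2)^2 = 1/2).
Summing one r·B term per recipient: 4·0.0625·0.298 + 3·0.125·0.244 + 3·0.5·0.303 = 0.6205.
0.6205 > 0.48: the indirect benefit exceeds the cost.

Yes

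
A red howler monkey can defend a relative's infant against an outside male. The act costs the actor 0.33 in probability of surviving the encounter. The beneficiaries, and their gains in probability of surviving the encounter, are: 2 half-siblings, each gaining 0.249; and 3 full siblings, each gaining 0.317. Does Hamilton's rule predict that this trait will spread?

Yes

Hamilton's rule: the trait is favored when the sum of r·B over every recipient exceeds the actor's cost C.
r to a half-sibling = 1/4 (half-sibs share one parent — one path of length 2: r = (1/2)^2 = 1/4).
r to a full sibling = 1/2 (full sibs share both parents — two paths of length 2: r = 2·(1/2)^2 = 1/2).
Summing one r·B term per recipient: 2·0.25·0.249 + 3·0.5·0.317 = 0.6.
0.6 > 0.33: the indirect benefit exceeds the cost.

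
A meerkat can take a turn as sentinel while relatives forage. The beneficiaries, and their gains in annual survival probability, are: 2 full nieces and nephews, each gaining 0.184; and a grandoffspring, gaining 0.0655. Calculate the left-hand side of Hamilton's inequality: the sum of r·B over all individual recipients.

r to a full niece or nephew = 0.25 (full aunt/uncle↔niece/nephew: two paths of length 3 through the shared grandparent pair: r = 2·(1/2)^3 = 1/4).
r to a grandoffspring = 0.25 (two parent–offspring links: r = (1/2)^2 = 1/4).
Summing one r·B term per recipient: 2·0.25·0.184 + 1·0.25·0.0655 = 0.108375.

0.108375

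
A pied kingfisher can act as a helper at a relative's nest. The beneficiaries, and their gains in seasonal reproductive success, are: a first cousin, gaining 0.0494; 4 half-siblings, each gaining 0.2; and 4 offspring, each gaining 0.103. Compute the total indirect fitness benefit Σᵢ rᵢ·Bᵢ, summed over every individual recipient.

0.412175

r to a first cousin = 1/8 (first cousins share one grandparent pair — two paths of length 4: r = 2·(1/2)^4 = 1/8).
r to a half-sibling = 0.25 (half-sibs share one parent — one path of length 2: r = (1/2)^2 = 1/4).
r to an offspring = 1/2 (one parent–offspring link: r = (1/2)^1 = 1/2).
Summing one r·B term per recipient: 1·0.125·0.0494 + 4·0.25·0.2 + 4·0.5·0.103 = 0.412175.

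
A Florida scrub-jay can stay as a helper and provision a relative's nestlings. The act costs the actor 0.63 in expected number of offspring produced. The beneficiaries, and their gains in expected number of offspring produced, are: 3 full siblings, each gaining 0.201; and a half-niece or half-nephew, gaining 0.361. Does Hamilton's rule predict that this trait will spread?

Hamilton's rule: the trait is favored when the sum of r·B over every recipient exceeds the actor's cost C.
r to a full sibling = 1/2 (full sibs share both parents — two paths of length 2: r = 2·(1/2)^2 = 1/2).
r to a half-niece or half-nephew = 1/8 (half-aunt/uncle↔niece/nephew: one path of length 3: r = (1/2)^3 = 1/8).
Summing one r·B term per recipient: 3·0.5·0.201 + 1·0.125·0.361 = 0.346625.
0.346625 < 0.63: the indirect benefit is less than the cost.

No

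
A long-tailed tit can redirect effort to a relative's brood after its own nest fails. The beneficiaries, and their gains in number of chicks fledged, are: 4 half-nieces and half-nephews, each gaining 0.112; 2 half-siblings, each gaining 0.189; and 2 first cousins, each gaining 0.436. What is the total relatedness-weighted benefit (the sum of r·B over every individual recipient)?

r to a half-niece or half-nephew = 1/8 (half-aunt/uncle↔niece/nephew: one path of length 3: r = (1/2)^3 = 1/8).
r to a half-sibling = 0.25 (half-sibs share one parent — one path of length 2: r = (1/2)^2 = 1/4).
r to a first cousin = 0.125 (first cousins share one grandparent pair — two paths of length 4: r = 2·(1/2)^4 = 1/8).
Summing one r·B term per recipient: 4·0.125·0.112 + 2·0.25·0.189 + 2·0.125·0.436 = 0.2595.

0.2595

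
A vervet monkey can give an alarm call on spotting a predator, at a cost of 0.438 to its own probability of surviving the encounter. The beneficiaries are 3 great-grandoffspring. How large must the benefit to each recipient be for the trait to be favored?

r to a great-grandoffspring = 1/8 (three parent–offspring links: r = (1/2)^3 = 1/8).
Hamilton's rule with n recipients of equal r: n·r·B > C, so B > C/(n·r) = 0.438/(3·0.125) = 1.168.

1.168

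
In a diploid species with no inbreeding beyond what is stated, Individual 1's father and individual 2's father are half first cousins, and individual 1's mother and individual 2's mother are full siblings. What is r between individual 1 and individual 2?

With two independent routes of shared ancestry, r is the sum of the two contributions.
Individual 1 and individual 2 are related in two ways: half second cousins through their fathers (r = 1/64) and first cousins through their mothers (r = 1/8).
r = 1/64 + 1/8 = 0.140625.

0.140625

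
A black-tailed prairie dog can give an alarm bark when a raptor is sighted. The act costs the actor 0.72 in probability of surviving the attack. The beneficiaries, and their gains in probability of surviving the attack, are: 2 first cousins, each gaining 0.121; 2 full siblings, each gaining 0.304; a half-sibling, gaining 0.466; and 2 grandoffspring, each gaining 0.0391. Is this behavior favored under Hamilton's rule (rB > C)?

No

Hamilton's rule: the trait is favored when the sum of r·B over every recipient exceeds the actor's cost C.
r to a first cousin = 1/8 (first cousins share one grandparent pair — two paths of length 4: r = 2·(1/2)^4 = 1/8).
r to a full sibling = 1/2 (full sibs share both parents — two paths of length 2: r = 2·(1/2)^2 = 1/2).
r to a half-sibling = 0.25 (half-sibs share one parent — one path of length 2: r = (1/2)^2 = 1/4).
r to a grandoffspring = 0.25 (two parent–offspring links: r = (1/2)^2 = 1/4).
Summing one r·B term per recipient: 2·0.125·0.121 + 2·0.5·0.304 + 1·0.25·0.466 + 2·0.25·0.0391 = 0.4703.
0.4703 < 0.72: the indirect benefit is less than the cost.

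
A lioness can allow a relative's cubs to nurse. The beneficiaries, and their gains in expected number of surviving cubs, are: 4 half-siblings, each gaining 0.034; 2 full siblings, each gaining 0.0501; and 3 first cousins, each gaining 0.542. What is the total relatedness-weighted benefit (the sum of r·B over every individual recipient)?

0.28735

r to a half-sibling = 1/4 (half-sibs share one parent — one path of length 2: r = (1/2)^2 = 1/4).
r to a full sibling = 0.5 (full sibs share both parents — two paths of length 2: r = 2·(1/2)^2 = 1/2).
r to a first cousin = 1/8 (first cousins share one grandparent pair — two paths of length 4: r = 2·(1/2)^4 = 1/8).
Summing one r·B term per recipient: 4·0.25·0.034 + 2·0.5·0.0501 + 3·0.125·0.542 = 0.28735.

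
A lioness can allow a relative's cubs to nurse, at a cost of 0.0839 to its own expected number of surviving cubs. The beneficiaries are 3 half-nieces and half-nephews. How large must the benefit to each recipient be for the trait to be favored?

r to a half-niece or half-nephew = 1/8 (half-aunt/uncle↔niece/nephew: one path of length 3: r = (1/2)^3 = 1/8).
Hamilton's rule with n recipients of equal r: n·r·B > C, so B > C/(n·r) = 0.0839/(3·0.125) = 0.2237.

0.2237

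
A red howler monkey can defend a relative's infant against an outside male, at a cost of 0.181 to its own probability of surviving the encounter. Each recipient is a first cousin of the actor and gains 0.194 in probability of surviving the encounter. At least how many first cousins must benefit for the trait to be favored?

r to a first cousin = 1/8 (first cousins share one grandparent pair — two paths of length 4: r = 2·(1/2)^4 = 1/8).
Hamilton's rule: n·r·B > C  ⇒  n > C/(r·B) = 0.181/(0.125·0.194) = 7.464.
The smallest integer exceeding 7.464 is 8.

8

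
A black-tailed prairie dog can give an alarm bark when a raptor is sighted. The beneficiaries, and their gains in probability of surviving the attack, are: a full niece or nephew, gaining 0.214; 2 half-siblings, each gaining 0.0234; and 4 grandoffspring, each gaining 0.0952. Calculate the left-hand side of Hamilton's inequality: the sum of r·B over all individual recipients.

0.1604

r to a full niece or nephew = 1/4 (full aunt/uncle↔niece/nephew: two paths of length 3 through the shared grandparent pair: r = 2·(1/2)^3 = 1/4).
r to a half-sibling = 0.25 (half-sibs share one parent — one path of length 2: r = (1/2)^2 = 1/4).
r to a grandoffspring = 0.25 (two parent–offspring links: r = (1/2)^2 = 1/4).
Summing one r·B term per recipient: 1·0.25·0.214 + 2·0.25·0.0234 + 4·0.25·0.0952 = 0.1604.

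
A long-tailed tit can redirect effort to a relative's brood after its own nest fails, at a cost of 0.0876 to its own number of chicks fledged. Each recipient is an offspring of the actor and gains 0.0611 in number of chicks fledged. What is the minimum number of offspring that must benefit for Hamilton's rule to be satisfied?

3

r to an offspring = 1/2 (one parent–offspring link: r = (1/2)^1 = 1/2).
Hamilton's rule: n·r·B > C  ⇒  n > C/(r·B) = 0.0876/(0.5·0.0611) = 2.867.
The smallest integer exceeding 2.867 is 3.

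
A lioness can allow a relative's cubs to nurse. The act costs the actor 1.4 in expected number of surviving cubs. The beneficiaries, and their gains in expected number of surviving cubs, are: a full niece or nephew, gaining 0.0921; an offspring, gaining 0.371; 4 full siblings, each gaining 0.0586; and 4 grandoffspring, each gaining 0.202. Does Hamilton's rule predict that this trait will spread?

No

Hamilton's rule: the trait is favored when the sum of r·B over every recipient exceeds the actor's cost C.
r to a full niece or nephew = 0.25 (full aunt/uncle↔niece/nephew: two paths of length 3 through the shared grandparent pair: r = 2·(1/2)^3 = 1/4).
r to an offspring = 1/2 (one parent–offspring link: r = (1/2)^1 = 1/2).
r to a full sibling = 0.5 (full sibs share both parents — two paths of length 2: r = 2·(1/2)^2 = 1/2).
r to a grandoffspring = 0.25 (two parent–offspring links: r = (1/2)^2 = 1/4).
Summing one r·B term per recipient: 1·0.25·0.0921 + 1·0.5·0.371 + 4·0.5·0.0586 + 4·0.25·0.202 = 0.527725.
0.527725 < 1.4: the indirect benefit is less than the cost.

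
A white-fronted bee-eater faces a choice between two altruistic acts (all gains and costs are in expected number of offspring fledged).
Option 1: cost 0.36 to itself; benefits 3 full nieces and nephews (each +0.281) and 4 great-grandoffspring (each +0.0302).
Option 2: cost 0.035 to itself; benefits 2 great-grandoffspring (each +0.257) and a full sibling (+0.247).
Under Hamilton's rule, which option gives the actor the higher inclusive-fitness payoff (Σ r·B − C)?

Option 2

Option 1: r to a full niece or nephew = 0.25.
Option 1: r to a great-grandoffspring = 0.125.
Option 1: Σ r·B − C = (3·0.25·0.281 + 4·0.125·0.0302) − 0.36 = -0.13415.
Option 2: r to a great-grandoffspring = 0.125.
Option 2: r to a full sibling = 0.5.
Option 2: Σ r·B − C = (2·0.125·0.257 + 1·0.5·0.247) − 0.035 = 0.15275.
Option 2 has the higher net inclusive-fitness payoff.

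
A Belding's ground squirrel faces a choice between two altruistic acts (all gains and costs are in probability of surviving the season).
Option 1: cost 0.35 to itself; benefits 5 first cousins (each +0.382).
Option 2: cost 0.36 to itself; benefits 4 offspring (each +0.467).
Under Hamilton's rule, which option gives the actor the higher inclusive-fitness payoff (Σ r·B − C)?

Option 1: r to a first cousin = 0.125.
Option 1: Σ r·B − C = (5·0.125·0.382) − 0.35 = -0.11125.
Option 2: r to an offspring = 0.5.
Option 2: Σ r·B − C = (4·0.5·0.467) − 0.36 = 0.574.
Option 2 has the higher net inclusive-fitness payoff.

Option 2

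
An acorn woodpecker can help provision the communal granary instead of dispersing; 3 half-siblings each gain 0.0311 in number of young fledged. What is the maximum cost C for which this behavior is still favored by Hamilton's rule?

0.023325

r to a half-sibling = 0.25 (half-sibs share one parent — one path of length 2: r = (1/2)^2 = 1/4).
Hamilton's rule: n·r·B > C, so the trait is favored while C < n·r·B = 3·0.25·0.0311 = 0.023325.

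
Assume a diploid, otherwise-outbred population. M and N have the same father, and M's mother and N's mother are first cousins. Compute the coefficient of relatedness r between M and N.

With two independent routes of shared ancestry, r is the sum of the two contributions.
M and N are related in two ways: half-sibs through their shared father (r = 1/4) and second cousins through their mothers (r = 1/32).
r = 1/4 + 1/32 = 9/32 = 0.28125.

0.28125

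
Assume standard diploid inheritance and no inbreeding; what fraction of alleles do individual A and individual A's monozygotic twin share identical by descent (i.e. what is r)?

Each parent–offspring link contributes a factor of 1/2, and independent paths through distinct common ancestors add.
Monozygotic twins share every allele identical by descent: r = 1.

1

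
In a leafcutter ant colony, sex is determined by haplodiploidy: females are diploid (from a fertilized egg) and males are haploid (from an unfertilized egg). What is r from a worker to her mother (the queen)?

One meiotic link between diploid queen and diploid daughter: r = 1/2.

0.5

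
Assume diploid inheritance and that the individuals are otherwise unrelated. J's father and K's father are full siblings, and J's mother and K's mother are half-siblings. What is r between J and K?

With two independent routes of shared ancestry, r is the sum of the two contributions.
J and K are related in two ways: first cousins through their fathers (r = 1/8) and half first cousins through their mothers (r = 1/16).
r = 1/8 + 1/16 = 0.1875.

0.1875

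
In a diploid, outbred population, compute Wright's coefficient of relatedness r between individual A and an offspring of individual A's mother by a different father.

0.25

Each parent–offspring link contributes a factor of 1/2, and independent paths through distinct common ancestors add.
Half-sibs share one parent — one path of length 2: r = (1/2)^2 = 1/4.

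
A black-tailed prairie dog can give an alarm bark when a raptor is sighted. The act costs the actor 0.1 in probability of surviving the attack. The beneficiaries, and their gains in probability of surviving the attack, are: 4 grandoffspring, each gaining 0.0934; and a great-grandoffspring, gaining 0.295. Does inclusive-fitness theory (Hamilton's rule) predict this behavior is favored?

Hamilton's rule: the trait is favored when the sum of r·B over every recipient exceeds the actor's cost C.
r to a grandoffspring = 0.25 (two parent–offspring links: r = (1/2)^2 = 1/4).
r to a great-grandoffspring = 1/8 (three parent–offspring links: r = (1/2)^3 = 1/8).
Summing one r·B term per recipient: 4·0.25·0.0934 + 1·0.125·0.295 = 0.130275.
0.130275 > 0.1: the indirect benefit exceeds the cost.

Yes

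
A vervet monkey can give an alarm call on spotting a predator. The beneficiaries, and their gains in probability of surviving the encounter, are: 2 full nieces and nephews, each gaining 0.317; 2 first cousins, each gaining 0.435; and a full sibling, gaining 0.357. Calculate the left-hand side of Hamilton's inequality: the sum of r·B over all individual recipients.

0.44575

r to a full niece or nephew = 1/4 (full aunt/uncle↔niece/nephew: two paths of length 3 through the shared grandparent pair: r = 2·(1/2)^3 = 1/4).
r to a first cousin = 1/8 (first cousins share one grandparent pair — two paths of length 4: r = 2·(1/2)^4 = 1/8).
r to a full sibling = 1/2 (full sibs share both parents — two paths of length 2: r = 2·(1/2)^2 = 1/2).
Summing one r·B term per recipient: 2·0.25·0.317 + 2·0.125·0.435 + 1·0.5·0.357 = 0.44575.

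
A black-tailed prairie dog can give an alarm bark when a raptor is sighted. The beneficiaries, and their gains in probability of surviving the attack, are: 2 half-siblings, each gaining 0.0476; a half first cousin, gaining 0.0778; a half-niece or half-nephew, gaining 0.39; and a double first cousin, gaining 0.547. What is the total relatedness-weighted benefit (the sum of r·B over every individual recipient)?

r to a half-sibling = 1/4 (half-sibs share one parent — one path of length 2: r = (1/2)^2 = 1/4).
r to a half first cousin = 0.0625 (half first cousins share one grandparent — one path of length 4: r = (1/2)^4 = 1/16).
r to a half-niece or half-nephew = 0.125 (half-aunt/uncle↔niece/nephew: one path of length 3: r = (1/2)^3 = 1/8).
r to a double first cousin = 0.25 (double first cousins share both grandparent pairs — four paths of length 4: r = 4·(1/2)^4 = 1/4).
Summing one r·B term per recipient: 2·0.25·0.0476 + 1·0.0625·0.0778 + 1·0.125·0.39 + 1·0.25·0.547 = 0.2141625.

0.2141625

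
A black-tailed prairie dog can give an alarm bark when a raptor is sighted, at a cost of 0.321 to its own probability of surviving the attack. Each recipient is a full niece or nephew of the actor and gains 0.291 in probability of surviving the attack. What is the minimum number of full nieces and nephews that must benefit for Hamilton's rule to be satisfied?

5

r to a full niece or nephew = 1/4 (full aunt/uncle↔niece/nephew: two paths of length 3 through the shared grandparent pair: r = 2·(1/2)^3 = 1/4).
Hamilton's rule: n·r·B > C  ⇒  n > C/(r·B) = 0.321/(0.25·0.291) = 4.412.
The smallest integer exceeding 4.412 is 5.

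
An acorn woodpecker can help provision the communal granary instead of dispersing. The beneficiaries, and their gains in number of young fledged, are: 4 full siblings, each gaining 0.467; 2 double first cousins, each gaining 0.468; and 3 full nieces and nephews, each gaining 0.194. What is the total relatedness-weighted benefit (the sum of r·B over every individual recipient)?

1.3135

r to a full sibling = 1/2 (full sibs share both parents — two paths of length 2: r = 2·(1/2)^2 = 1/2).
r to a double first cousin = 1/4 (double first cousins share both grandparent pairs — four paths of length 4: r = 4·(1/2)^4 = 1/4).
r to a full niece or nephew = 0.25 (full aunt/uncle↔niece/nephew: two paths of length 3 through the shared grandparent pair: r = 2·(1/2)^3 = 1/4).
Summing one r·B term per recipient: 4·0.5·0.467 + 2·0.25·0.468 + 3·0.25·0.194 = 1.3135.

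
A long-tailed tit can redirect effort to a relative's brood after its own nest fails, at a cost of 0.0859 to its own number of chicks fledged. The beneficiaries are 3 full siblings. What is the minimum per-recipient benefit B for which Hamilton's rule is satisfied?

r to a full sibling = 1/2 (full sibs share both parents — two paths of length 2: r = 2·(1/2)^2 = 1/2).
Hamilton's rule with n recipients of equal r: n·r·B > C, so B > C/(n·r) = 0.0859/(3·0.5) = 0.0573.

0.0573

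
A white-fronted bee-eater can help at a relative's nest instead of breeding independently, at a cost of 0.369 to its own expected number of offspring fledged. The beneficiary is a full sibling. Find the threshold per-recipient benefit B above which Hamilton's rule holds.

0.738

r to a full sibling = 0.5 (full sibs share both parents — two paths of length 2: r = 2·(1/2)^2 = 1/2).
Hamilton's rule with n recipients of equal r: n·r·B > C, so B > C/(n·r) = 0.369/(1·0.5) = 0.738.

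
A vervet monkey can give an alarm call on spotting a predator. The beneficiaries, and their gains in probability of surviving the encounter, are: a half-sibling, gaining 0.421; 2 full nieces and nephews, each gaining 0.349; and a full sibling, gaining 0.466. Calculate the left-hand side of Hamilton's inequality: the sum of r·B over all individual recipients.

r to a half-sibling = 0.25 (half-sibs share one parent — one path of length 2: r = (1/2)^2 = 1/4).
r to a full niece or nephew = 0.25 (full aunt/uncle↔niece/nephew: two paths of length 3 through the shared grandparent pair: r = 2·(1/2)^3 = 1/4).
r to a full sibling = 1/2 (full sibs share both parents — two paths of length 2: r = 2·(1/2)^2 = 1/2).
Summing one r·B term per recipient: 1·0.25·0.421 + 2·0.25·0.349 + 1·0.5·0.466 = 0.51275.

0.51275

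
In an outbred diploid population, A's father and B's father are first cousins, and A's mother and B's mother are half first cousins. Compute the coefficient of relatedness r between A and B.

Wright's path rule: contributions from independent ancestry routes add.
A and B are related in two ways: second cousins through their fathers (r = 1/32) and half second cousins through their mothers (r = 1/64).
r = 1/32 + 1/64 = 3/64 = 0.046875.

0.046875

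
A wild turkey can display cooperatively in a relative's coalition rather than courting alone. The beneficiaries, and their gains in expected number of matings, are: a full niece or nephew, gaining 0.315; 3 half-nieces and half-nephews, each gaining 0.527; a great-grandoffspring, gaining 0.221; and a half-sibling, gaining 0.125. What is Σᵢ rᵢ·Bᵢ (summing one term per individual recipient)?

0.33525

r to a full niece or nephew = 1/4 (full aunt/uncle↔niece/nephew: two paths of length 3 through the shared grandparent pair: r = 2·(1/2)^3 = 1/4).
r to a half-niece or half-nephew = 0.125 (half-aunt/uncle↔niece/nephew: one path of length 3: r = (1/2)^3 = 1/8).
r to a great-grandoffspring = 0.125 (three parent–offspring links: r = (1/2)^3 = 1/8).
r to a half-sibling = 0.25 (half-sibs share one parent — one path of length 2: r = (1/2)^2 = 1/4).
Summing one r·B term per recipient: 1·0.25·0.315 + 3·0.125·0.527 + 1·0.125·0.221 + 1·0.25·0.125 = 0.33525.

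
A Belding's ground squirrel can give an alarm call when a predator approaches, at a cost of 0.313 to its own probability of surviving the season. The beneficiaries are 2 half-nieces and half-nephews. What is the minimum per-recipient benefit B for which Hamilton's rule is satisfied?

1.252

r to a half-niece or half-nephew = 1/8 (half-aunt/uncle↔niece/nephew: one path of length 3: r = (1/2)^3 = 1/8).
Hamilton's rule with n recipients of equal r: n·r·B > C, so B > C/(n·r) = 0.313/(2·0.125) = 1.252.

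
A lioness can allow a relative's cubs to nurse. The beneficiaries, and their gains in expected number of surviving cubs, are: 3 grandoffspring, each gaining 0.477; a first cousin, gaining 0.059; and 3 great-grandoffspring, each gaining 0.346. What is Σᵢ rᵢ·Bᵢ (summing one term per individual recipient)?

r to a grandoffspring = 0.25 (two parent–offspring links: r = (1/2)^2 = 1/4).
r to a first cousin = 0.125 (first cousins share one grandparent pair — two paths of length 4: r = 2·(1/2)^4 = 1/8).
r to a great-grandoffspring = 1/8 (three parent–offspring links: r = (1/2)^3 = 1/8).
Summing one r·B term per recipient: 3·0.25·0.477 + 1·0.125·0.059 + 3·0.125·0.346 = 0.494875.

0.494875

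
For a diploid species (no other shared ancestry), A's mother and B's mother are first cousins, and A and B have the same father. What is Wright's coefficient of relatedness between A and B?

With two independent routes of shared ancestry, r is the sum of the two contributions.
A and B are related in two ways: second cousins through their mothers (r = 1/32) and half-sibs through their shared father (r = 1/4).
r = 1/32 + 1/4 = 0.28125.

0.28125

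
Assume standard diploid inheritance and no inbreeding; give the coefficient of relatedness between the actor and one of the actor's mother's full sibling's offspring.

0.125

Each parent–offspring link contributes a factor of 1/2, and independent paths through distinct common ancestors add.
First cousins share one grandparent pair — two paths of length 4: r = 2·(1/2)^4 = 1/8.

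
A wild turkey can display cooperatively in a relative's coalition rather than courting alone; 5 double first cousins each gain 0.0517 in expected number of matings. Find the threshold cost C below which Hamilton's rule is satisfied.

r to a double first cousin = 0.25 (double first cousins share both grandparent pairs — four paths of length 4: r = 4·(1/2)^4 = 1/4).
Hamilton's rule: n·r·B > C, so the trait is favored while C < n·r·B = 5·0.25·0.0517 = 0.064625.

0.064625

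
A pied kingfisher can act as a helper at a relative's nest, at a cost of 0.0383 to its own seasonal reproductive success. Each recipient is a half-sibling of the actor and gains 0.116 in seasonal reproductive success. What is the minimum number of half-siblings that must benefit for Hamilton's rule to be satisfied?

r to a half-sibling = 1/4 (half-sibs share one parent — one path of length 2: r = (1/2)^2 = 1/4).
Hamilton's rule: n·r·B > C  ⇒  n > C/(r·B) = 0.0383/(0.25·0.116) = 1.321.
The smallest integer exceeding 1.321 is 2.

2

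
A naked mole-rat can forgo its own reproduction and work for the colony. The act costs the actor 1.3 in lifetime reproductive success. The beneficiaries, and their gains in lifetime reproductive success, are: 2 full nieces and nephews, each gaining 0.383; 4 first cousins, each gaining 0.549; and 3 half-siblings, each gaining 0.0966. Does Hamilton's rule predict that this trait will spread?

Hamilton's rule: the trait is favored when the sum of r·B over every recipient exceeds the actor's cost C.
r to a full niece or nephew = 1/4 (full aunt/uncle↔niece/nephew: two paths of length 3 through the shared grandparent pair: r = 2·(1/2)^3 = 1/4).
r to a first cousin = 0.125 (first cousins share one grandparent pair — two paths of length 4: r = 2·(1/2)^4 = 1/8).
r to a half-sibling = 0.25 (half-sibs share one parent — one path of length 2: r = (1/2)^2 = 1/4).
Summing one r·B term per recipient: 2·0.25·0.383 + 4·0.125·0.549 + 3·0.25·0.0966 = 0.53845.
0.53845 < 1.3: the indirect benefit is less than the cost.

No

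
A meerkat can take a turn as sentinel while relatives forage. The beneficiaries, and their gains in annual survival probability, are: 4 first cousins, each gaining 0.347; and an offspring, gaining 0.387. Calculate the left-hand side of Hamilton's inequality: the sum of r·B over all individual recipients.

r to a first cousin = 0.125 (first cousins share one grandparent pair — two paths of length 4: r = 2·(1/2)^4 = 1/8).
r to an offspring = 1/2 (one parent–offspring link: r = (1/2)^1 = 1/2).
Summing one r·B term per recipient: 4·0.125·0.347 + 1·0.5·0.387 = 0.367.

0.367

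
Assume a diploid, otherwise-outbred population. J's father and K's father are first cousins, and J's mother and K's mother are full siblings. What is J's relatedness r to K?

0.15625

Independent pedigree routes through distinct common ancestors add.
J and K are related in two ways: second cousins through their fathers (r = 1/32) and first cousins through their mothers (r = 1/8).
r = 1/32 + 1/8 = 5/32 = 0.15625.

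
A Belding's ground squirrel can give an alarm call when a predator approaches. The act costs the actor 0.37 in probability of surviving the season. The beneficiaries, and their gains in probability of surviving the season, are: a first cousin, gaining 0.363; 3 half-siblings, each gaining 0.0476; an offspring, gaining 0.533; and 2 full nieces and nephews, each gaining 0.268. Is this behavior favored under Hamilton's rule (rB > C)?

Yes

Hamilton's rule: the trait is favored when the sum of r·B over every recipient exceeds the actor's cost C.
r to a first cousin = 0.125 (first cousins share one grandparent pair — two paths of length 4: r = 2·(1/2)^4 = 1/8).
r to a half-sibling = 1/4 (half-sibs share one parent — one path of length 2: r = (1/2)^2 = 1/4).
r to an offspring = 0.5 (one parent–offspring link: r = (1/2)^1 = 1/2).
r to a full niece or nephew = 1/4 (full aunt/uncle↔niece/nephew: two paths of length 3 through the shared grandparent pair: r = 2·(1/2)^3 = 1/4).
Summing one r·B term per recipient: 1·0.125·0.363 + 3·0.25·0.0476 + 1·0.5·0.533 + 2·0.25·0.268 = 0.481575.
0.481575 > 0.37: the indirect benefit exceeds the cost.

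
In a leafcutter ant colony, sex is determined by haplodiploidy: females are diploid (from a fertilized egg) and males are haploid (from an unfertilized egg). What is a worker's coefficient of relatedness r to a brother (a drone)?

Her haploid brother carries none of their father's genes and a random half of their mother's genome; that half matches the maternal half of her own genome with probability 1/2: r = 1/2 · 1/2 = 1/4.

0.25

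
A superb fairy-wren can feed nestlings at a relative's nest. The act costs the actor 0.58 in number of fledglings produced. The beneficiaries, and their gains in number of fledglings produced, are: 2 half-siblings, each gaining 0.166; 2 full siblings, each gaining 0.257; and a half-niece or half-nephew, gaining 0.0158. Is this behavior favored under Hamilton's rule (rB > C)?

No

Hamilton's rule: the trait is favored when the sum of r·B over every recipient exceeds the actor's cost C.
r to a half-sibling = 0.25 (half-sibs share one parent — one path of length 2: r = (1/2)^2 = 1/4).
r to a full sibling = 0.5 (full sibs share both parents — two paths of length 2: r = 2·(1/2)^2 = 1/2).
r to a half-niece or half-nephew = 1/8 (half-aunt/uncle↔niece/nephew: one path of length 3: r = (1/2)^3 = 1/8).
Summing one r·B term per recipient: 2·0.25·0.166 + 2·0.5·0.257 + 1·0.125·0.0158 = 0.341975.
0.341975 < 0.58: the indirect benefit is less than the cost.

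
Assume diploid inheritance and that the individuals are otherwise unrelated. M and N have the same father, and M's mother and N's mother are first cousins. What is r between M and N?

With two independent routes of shared ancestry, r is the sum of the two contributions.
M and N are related in two ways: half-sibs through their shared father (r = 1/4) and second cousins through their mothers (r = 1/32).
r = 1/4 + 1/32 = 9/32 = 0.28125.

0.28125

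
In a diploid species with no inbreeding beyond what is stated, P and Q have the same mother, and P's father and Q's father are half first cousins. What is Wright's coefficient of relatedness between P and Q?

Wright's path rule: contributions from independent ancestry routes add.
P and Q are related in two ways: half-sibs through their shared mother (r = 1/4) and half second cousins through their fathers (r = 1/64).
r = 1/4 + 1/64 = 0.265625.

0.265625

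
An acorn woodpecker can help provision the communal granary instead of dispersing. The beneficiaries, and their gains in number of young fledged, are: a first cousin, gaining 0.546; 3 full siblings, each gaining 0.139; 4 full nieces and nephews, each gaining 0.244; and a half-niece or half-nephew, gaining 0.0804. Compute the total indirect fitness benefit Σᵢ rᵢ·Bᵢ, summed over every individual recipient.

r to a first cousin = 0.125 (first cousins share one grandparent pair — two paths of length 4: r = 2·(1/2)^4 = 1/8).
r to a full sibling = 0.5 (full sibs share both parents — two paths of length 2: r = 2·(1/2)^2 = 1/2).
r to a full niece or nephew = 0.25 (full aunt/uncle↔niece/nephew: two paths of length 3 through the shared grandparent pair: r = 2·(1/2)^3 = 1/4).
r to a half-niece or half-nephew = 1/8 (half-aunt/uncle↔niece/nephew: one path of length 3: r = (1/2)^3 = 1/8).
Summing one r·B term per recipient: 1·0.125·0.546 + 3·0.5·0.139 + 4·0.25·0.244 + 1·0.125·0.0804 = 0.5308.

0.5308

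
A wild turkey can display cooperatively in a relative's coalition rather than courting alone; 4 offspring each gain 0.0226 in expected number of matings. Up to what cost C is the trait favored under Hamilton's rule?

r to an offspring = 1/2 (one parent–offspring link: r = (1/2)^1 = 1/2).
Hamilton's rule: n·r·B > C, so the trait is favored while C < n·r·B = 4·0.5·0.0226 = 0.0452.

0.0452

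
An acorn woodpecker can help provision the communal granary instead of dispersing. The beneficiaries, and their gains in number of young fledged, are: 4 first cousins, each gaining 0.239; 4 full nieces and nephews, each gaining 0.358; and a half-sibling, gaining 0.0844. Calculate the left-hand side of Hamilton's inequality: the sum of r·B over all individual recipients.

0.4986

r to a first cousin = 1/8 (first cousins share one grandparent pair — two paths of length 4: r = 2·(1/2)^4 = 1/8).
r to a full niece or nephew = 1/4 (full aunt/uncle↔niece/nephew: two paths of length 3 through the shared grandparent pair: r = 2·(1/2)^3 = 1/4).
r to a half-sibling = 1/4 (half-sibs share one parent — one path of length 2: r = (1/2)^2 = 1/4).
Summing one r·B term per recipient: 4·0.125·0.239 + 4·0.25·0.358 + 1·0.25·0.0844 = 0.4986.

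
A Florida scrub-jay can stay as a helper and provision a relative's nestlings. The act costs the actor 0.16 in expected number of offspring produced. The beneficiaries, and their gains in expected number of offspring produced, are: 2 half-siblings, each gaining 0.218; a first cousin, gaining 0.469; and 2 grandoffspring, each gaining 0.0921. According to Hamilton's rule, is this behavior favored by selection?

Yes

Hamilton's rule: the trait is favored when the sum of r·B over every recipient exceeds the actor's cost C.
r to a half-sibling = 0.25 (half-sibs share one parent — one path of length 2: r = (1/2)^2 = 1/4).
r to a first cousin = 0.125 (first cousins share one grandparent pair — two paths of length 4: r = 2·(1/2)^4 = 1/8).
r to a grandoffspring = 1/4 (two parent–offspring links: r = (1/2)^2 = 1/4).
Summing one r·B term per recipient: 2·0.25·0.218 + 1·0.125·0.469 + 2·0.25·0.0921 = 0.213675.
0.213675 > 0.16: the indirect benefit exceeds the cost.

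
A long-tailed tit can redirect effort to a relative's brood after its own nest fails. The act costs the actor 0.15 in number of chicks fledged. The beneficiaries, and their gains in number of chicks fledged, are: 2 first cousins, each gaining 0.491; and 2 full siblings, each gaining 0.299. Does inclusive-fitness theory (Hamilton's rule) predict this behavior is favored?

Yes

Hamilton's rule: the trait is favored when the sum of r·B over every recipient exceeds the actor's cost C.
r to a first cousin = 1/8 (first cousins share one grandparent pair — two paths of length 4: r = 2·(1/2)^4 = 1/8).
r to a full sibling = 1/2 (full sibs share both parents — two paths of length 2: r = 2·(1/2)^2 = 1/2).
Summing one r·B term per recipient: 2·0.125·0.491 + 2·0.5·0.299 = 0.42175.
0.42175 > 0.15: the indirect benefit exceeds the cost.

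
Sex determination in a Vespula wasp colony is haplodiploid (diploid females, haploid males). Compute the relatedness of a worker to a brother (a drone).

0.25

Her haploid brother carries none of their father's genes and a random half of their mother's genome; that half matches the maternal half of her own genome with probability 1/2: r = 1/2 · 1/2 = 1/4.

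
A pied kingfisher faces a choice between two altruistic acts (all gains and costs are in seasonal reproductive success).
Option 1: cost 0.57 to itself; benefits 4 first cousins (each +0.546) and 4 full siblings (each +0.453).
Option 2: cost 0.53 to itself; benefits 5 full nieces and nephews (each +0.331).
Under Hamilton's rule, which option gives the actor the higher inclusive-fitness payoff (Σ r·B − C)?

Option 1

Option 1: r to a first cousin = 0.125.
Option 1: r to a full sibling = 0.5.
Option 1: Σ r·B − C = (4·0.125·0.546 + 4·0.5·0.453) − 0.57 = 0.609.
Option 2: r to a full niece or nephew = 0.25.
Option 2: Σ r·B − C = (5·0.25·0.331) − 0.53 = -0.11625.
Option 1 has the higher net inclusive-fitness payoff.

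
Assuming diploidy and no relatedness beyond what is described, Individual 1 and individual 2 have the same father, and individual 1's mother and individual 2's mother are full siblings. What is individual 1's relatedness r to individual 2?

Independent pedigree routes through distinct common ancestors add.
Individual 1 and individual 2 are related in two ways: half-sibs through their shared father (r = 1/4) and first cousins through their mothers (r = 1/8).
r = 1/4 + 1/8 = 0.375.

0.375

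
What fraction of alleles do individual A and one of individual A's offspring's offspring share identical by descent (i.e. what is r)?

0.25

Each parent–offspring link contributes a factor of 1/2, and independent paths through distinct common ancestors add.
Two parent–offspring links: r = (1/2)^2 = 1/4.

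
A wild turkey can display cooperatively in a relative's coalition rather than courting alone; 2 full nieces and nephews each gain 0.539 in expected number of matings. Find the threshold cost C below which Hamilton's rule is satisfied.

r to a full niece or nephew = 0.25 (full aunt/uncle↔niece/nephew: two paths of length 3 through the shared grandparent pair: r = 2·(1/2)^3 = 1/4).
Hamilton's rule: n·r·B > C, so the trait is favored while C < n·r·B = 2·0.25·0.539 = 0.2695.

0.2695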